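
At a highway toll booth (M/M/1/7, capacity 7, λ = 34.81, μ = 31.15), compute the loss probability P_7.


ρ = λ/μ = 34.81/31.15 = 1.1175
P_K = (1−ρ)ρ^K/(1−ρ^(K+1)) = (-0.1175·2.176315)/(1 − 2.432024)
= -0.255708/-1.432024 = 0.178564

Final: 0.178564


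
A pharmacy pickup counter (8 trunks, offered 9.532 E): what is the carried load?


B(8,9.532) = 0.315897 (Erlang-B)
Carried load = a(1 − B) = 9.532·(1 − 0.315897) = 9.532·0.684103 = 6.5209 E

Final: 6.5209 Erlangs


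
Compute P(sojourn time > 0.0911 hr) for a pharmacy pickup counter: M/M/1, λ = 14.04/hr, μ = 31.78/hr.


W ~ Exponential(μ−λ) for M/M/1.
μ − λ = 31.78 − 14.04 = 17.7400
P(W > t) = e^{−(μ−λ)t} = e^{−1.6161} = 0.198669

Final: 0.198669


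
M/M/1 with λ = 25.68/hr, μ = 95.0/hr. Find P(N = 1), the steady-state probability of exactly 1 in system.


ρ = 25.68/95.0 = 0.2703
P_n = (1−ρ)·ρ^n = (1 − 0.2703)·0.2703^1 = 0.7297·0.270316 = 0.197245

Final: 0.197245


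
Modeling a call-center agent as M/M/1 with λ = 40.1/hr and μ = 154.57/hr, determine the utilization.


ρ = λ/μ = 40.1/154.57 = 0.2594

Final: 0.2594


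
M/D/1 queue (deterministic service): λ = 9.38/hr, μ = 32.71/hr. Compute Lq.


ρ = 9.38/32.71 = 0.2868
M/D/1: Lq = ρ²/(2(1−ρ)) = 0.08223/(2·0.7132) = 0.05765

Final: 0.05765


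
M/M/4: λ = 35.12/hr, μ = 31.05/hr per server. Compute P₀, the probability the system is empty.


a = λ/μ = 35.12/31.05 = 1.1311; ρ = a/c = 0.2828
Σ_{k=0}^{3} a^k/k! (terms k=0..3) = 1.00000 + 1.13108 + 0.63967 + 0.24117 = 3.01192
Tail: a^4/(4!(1−ρ)) = 1.63671/(24·0.7172) = 0.09508
P₀ = 1/(3.01192 + 0.09508) = 1/3.10700 = 0.321853

Final: 0.321853


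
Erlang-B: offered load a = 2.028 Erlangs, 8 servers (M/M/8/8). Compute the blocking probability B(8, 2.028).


B(c,a) = (a^c/c!) / Σ_{k=0}^{c} a^k/k!
a^8/8! = 0.007096
Σ terms (k=0..8): 1.00000 + 2.02800 + 2.05639 + 1.39012 + 0.70479 + 0.28586 + 0.09662 + 0.02799 + 0.007096 = 7.596878
B = 0.007096/7.596878 = 0.0009341

Final: 0.0009341


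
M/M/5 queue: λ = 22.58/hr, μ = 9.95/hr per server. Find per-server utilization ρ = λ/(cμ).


ρ = λ/(cμ) = 22.58/(5·9.95) = 22.58/49.75 = 0.4539

Final: 0.4539


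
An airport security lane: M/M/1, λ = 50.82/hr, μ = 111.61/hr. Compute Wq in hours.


ρ = 50.82/111.61 = 0.4553
Wq = ρ/(μ−λ) = 0.4553/(111.61 − 50.82) = 0.4553/60.79 = 0.007490 hr

Final: 0.007490 hr


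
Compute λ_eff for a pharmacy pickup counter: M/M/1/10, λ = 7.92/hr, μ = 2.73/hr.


ρ = 2.9011; P_K = (1−ρ)ρ^10/(1−ρ^11) = 0.655308
λ_eff = λ(1 − P_K) = 7.92·(1 − 0.655308) = 7.92·0.344692 = 2.7300 /hr

Final: 2.7300 /hr


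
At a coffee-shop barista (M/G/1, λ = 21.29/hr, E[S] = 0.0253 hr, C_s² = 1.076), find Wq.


ρ = λ·E[S] = 21.29·0.0253 = 0.5386
E[S²] = E[S]²(1+C_s²) = 0.0253²·(1+1.076) = 0.001329
Wq = λ·E[S²]/(2(1−ρ)) = 21.29·0.001329/(2·0.4614) = 0.03066 hr

Final: 0.03066 hr


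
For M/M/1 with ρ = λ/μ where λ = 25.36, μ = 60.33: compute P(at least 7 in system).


ρ = 25.36/60.33 = 0.4204
P(N ≥ n) = ρ^n = 0.4204^7 = 0.002319

Final: 0.002319


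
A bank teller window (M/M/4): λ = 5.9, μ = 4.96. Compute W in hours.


a = 1.1895; ρ = 0.2974; P₀ = 0.303376
Lq = P₀·a^c·ρ/(c!(1−ρ)²) = 0.01524
Wq = Lq/λ = 0.01524/5.9 = 0.002584 hr
W = Wq + 1/μ = 0.002584 + 0.20161 = 0.20420 hr

Final: 0.20420 hr


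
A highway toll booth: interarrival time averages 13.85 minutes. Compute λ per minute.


λ = 1/(interarrival time) in consistent units.
1 minute = 1 min, so λ = 1/13.85 = 0.07220 per minute

Final: 0.07220 /min


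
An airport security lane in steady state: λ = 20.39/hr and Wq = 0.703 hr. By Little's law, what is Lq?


Lq = λWq = 20.39·0.703 = 14.3342

Final: 14.3342


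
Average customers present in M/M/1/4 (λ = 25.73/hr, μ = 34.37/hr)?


ρ = 25.73/34.37 = 0.7486
L = ρ[1 − (K+1)ρ^K + Kρ^(K+1)] / [(1−ρ)(1−ρ^(K+1))]
Numerator: 0.7486·(1 − 5·0.314081 + 4·0.235126) = 0.277066
Denominator: (0.2514)·(0.764874) = 0.192275
L = 0.277066/0.192275 = 1.4410

Final: 1.4410


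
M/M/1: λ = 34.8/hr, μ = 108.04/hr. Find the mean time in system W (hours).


W = 1/(μ−λ) = 1/(108.04 − 34.8) = 1/73.24 = 0.01365 hr

Final: 0.01365 hr


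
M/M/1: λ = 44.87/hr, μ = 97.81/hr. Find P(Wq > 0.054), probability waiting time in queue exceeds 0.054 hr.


ρ = 44.87/97.81 = 0.4587
P(Wq > t) = ρ·e^{−(μ−λ)t} = 0.4587·e^{−2.8588}
= 0.4587·0.057340 = 0.026304

Final: 0.026304


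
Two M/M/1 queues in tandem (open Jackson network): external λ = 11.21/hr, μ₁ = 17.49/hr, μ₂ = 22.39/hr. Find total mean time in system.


Each node sees arrival rate λ = 11.21/hr (tandem ⇒ throughput preserved).
W₁ = 1/(μ₁−λ) = 1/(17.49−11.21) = 0.15924 hr
W₂ = 1/(μ₂−λ) = 1/(22.39−11.21) = 0.08945 hr
W_total = W₁ + W₂ = 0.15924 + 0.08945 = 0.24868 hr

Final: 0.24868 hr


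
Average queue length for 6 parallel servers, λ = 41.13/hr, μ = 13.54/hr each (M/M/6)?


a = λ/μ = 3.0377; ρ = a/6 = 0.5063
P₀ = 0.047089
Lq = P₀·a^c·ρ / (c!·(1−ρ)²) = 0.047089·785.67018·0.5063/(720·0.24376)
= 0.10672

Final: 0.10672


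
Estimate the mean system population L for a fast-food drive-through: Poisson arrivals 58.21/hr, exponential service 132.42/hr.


ρ = λ/μ = 58.21/132.42 = 0.4396
L = ρ/(1−ρ) = 0.4396/(1 − 0.4396) = 0.4396/0.5604 = 0.7844

Final: 0.7844


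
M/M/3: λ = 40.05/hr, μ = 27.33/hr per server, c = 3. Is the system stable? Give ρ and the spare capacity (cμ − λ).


Total capacity cμ = 3·27.33 = 81.99/hr
ρ = λ/(cμ) = 40.05/81.99 = 0.4885
Stable ⇔ ρ < 1: YES
Spare capacity = cμ − λ = 81.99 − 40.05 = 41.94/hr

Final: ρ = 0.4885; stable; margin = 41.94/hr


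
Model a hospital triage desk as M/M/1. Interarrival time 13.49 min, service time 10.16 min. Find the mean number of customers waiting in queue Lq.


λ = 60/13.49 = 4.4477 /hr
μ = 60/10.16 = 5.9055 /hr
ρ = λ/μ = 4.4477/5.9055 = 0.7532
Lq = ρ²/(1−ρ) = 0.5672/0.2468 = 2.2979

Final: 2.2979


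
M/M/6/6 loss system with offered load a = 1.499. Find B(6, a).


B(c,a) = (a^c/c!) / Σ_{k=0}^{c} a^k/k!
a^6/6! = 0.015757
Σ terms (k=0..6): 1.00000 + 1.49900 + 1.12350 + 0.56138 + 0.21038 + 0.06307 + 0.01576 = 4.473080
B = 0.015757/4.473080 = 0.003523

Final: 0.003523


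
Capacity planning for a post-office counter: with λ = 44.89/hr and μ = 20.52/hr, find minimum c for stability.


Stability requires cμ > λ ⇔ c > λ/μ.
λ/μ = 44.89/20.52 = 2.1876
Minimum integer c = ⌊2.1876⌋ + 1 = 3
Check: 3·20.52 = 61.56 > 44.89, while 2·20.52 = 41.04 ≤ 44.89

Final: 3 servers


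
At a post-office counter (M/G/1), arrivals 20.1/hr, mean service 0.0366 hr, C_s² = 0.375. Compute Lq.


ρ = λ·E[S] = 20.1·0.0366 = 0.7357
Lq = ρ²(1+C_s²)/(2(1−ρ)) = 0.5412·(1+0.375)/(2·0.2643)
= 0.5412·1.3750/0.5287 = 1.40755

Final: 1.40755


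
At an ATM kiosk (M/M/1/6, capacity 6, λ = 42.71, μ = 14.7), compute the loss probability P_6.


ρ = λ/μ = 42.71/14.7 = 2.9054
P_K = (1−ρ)ρ^K/(1−ρ^(K+1)) = (-1.9054·601.552339)/(1 − 1747.775538)
= -1146.223199/-1746.775538 = 0.656194

Final: 0.656194


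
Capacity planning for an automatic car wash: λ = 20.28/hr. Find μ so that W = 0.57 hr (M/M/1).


W = 1/(μ−λ) ⇒ μ − λ = 1/W = 1/0.57 = 1.7544
μ = λ + 1/W = 20.28 + 1.7544 = 22.0344 per hr

Final: 22.0344 /hr


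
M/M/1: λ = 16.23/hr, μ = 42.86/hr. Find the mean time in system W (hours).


W = 1/(μ−λ) = 1/(42.86 − 16.23) = 1/26.63 = 0.03755 hr

Final: 0.03755 hr


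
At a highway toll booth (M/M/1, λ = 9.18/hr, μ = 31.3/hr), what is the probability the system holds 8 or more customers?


ρ = 9.18/31.3 = 0.2933
P(N ≥ n) = ρ^n = 0.2933^8 = 0.00005475

Final: 0.00005475


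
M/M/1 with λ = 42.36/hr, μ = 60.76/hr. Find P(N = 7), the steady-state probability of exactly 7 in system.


ρ = 42.36/60.76 = 0.6972
P_n = (1−ρ)·ρ^n = (1 − 0.6972)·0.6972^7 = 0.3028·0.080051 = 0.024242

Final: 0.024242


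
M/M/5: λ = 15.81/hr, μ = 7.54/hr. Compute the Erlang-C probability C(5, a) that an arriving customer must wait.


a = λ/μ = 2.0968; ρ = a/5 = 0.4194
P₀ = 0.121672 (from M/M/c formula)
C(c,a) = [a^c/(c!(1−ρ))]·P₀ = [40.53243/(120·0.5806)]·0.121672
= 0.58172·0.121672 = 0.070780

Final: 0.070780


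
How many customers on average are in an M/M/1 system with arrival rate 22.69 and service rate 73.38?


ρ = λ/μ = 22.69/73.38 = 0.3092
L = ρ/(1−ρ) = 0.3092/(1 − 0.3092) = 0.3092/0.6908 = 0.4476

Final: 0.4476


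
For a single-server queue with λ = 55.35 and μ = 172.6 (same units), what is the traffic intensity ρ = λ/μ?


ρ = λ/μ = 55.35/172.6 = 0.3207

Final: 0.3207


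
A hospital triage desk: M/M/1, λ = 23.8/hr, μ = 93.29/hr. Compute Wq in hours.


ρ = 23.8/93.29 = 0.2551
Wq = ρ/(μ−λ) = 0.2551/(93.29 − 23.8) = 0.2551/69.49 = 0.003671 hr

Final: 0.003671 hr


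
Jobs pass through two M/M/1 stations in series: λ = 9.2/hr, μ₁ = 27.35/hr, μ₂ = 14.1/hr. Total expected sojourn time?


Each node sees arrival rate λ = 9.2/hr (tandem ⇒ throughput preserved).
W₁ = 1/(μ₁−λ) = 1/(27.35−9.2) = 0.05510 hr
W₂ = 1/(μ₂−λ) = 1/(14.1−9.2) = 0.20408 hr
W_total = W₁ + W₂ = 0.05510 + 0.20408 = 0.25918 hr

Final: 0.25918 hr


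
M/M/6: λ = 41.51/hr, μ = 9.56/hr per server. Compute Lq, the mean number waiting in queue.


a = λ/μ = 4.3421; ρ = a/6 = 0.7237
P₀ = 0.011140
Lq = P₀·a^c·ρ / (c!·(1−ρ)²) = 0.011140·6701.45409·0.7237/(720·0.07636)
= 0.98270

Final: 0.98270


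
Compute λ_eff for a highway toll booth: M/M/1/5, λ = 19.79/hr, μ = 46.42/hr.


ρ = 0.4263; P_K = (1−ρ)ρ^5/(1−ρ^6) = 0.008128
λ_eff = λ(1 − P_K) = 19.79·(1 − 0.008128) = 19.79·0.991872 = 19.6291 /hr

Final: 19.6291 /hr


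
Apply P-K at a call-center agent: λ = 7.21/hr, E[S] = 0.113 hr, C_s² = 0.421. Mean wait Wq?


ρ = λ·E[S] = 7.21·0.113 = 0.8147
E[S²] = E[S]²(1+C_s²) = 0.113²·(1+0.421) = 0.018145
Wq = λ·E[S²]/(2(1−ρ)) = 7.21·0.018145/(2·0.1853) = 0.35306 hr

Final: 0.35306 hr


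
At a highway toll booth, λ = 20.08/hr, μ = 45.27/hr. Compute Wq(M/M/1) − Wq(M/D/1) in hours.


ρ = 20.08/45.27 = 0.4436
Wq(M/M/1) = ρ/(μ−λ) = 0.4436/25.19 = 0.01761 hr
Wq(M/D/1) = ρ/(2(μ−λ)) = 0.008804 hr
Savings = 0.01761 − 0.008804 = 0.008804 hr

Final: 0.008804 hr


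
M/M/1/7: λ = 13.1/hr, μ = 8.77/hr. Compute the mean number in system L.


ρ = 13.1/8.77 = 1.4937
L = ρ[1 − (K+1)ρ^K + Kρ^(K+1)] / [(1−ρ)(1−ρ^(K+1))]
Numerator: 1.4937·(1 − 8·16.592121 + 7·24.784127) = 62.366030
Denominator: (-0.4937)·(-23.784127) = 11.742904
L = 62.366030/11.742904 = 5.3110

Final: 5.3110


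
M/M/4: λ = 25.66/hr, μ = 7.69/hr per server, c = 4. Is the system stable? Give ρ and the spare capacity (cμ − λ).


Total capacity cμ = 4·7.69 = 30.76/hr
ρ = λ/(cμ) = 25.66/30.76 = 0.8342
Stable ⇔ ρ < 1: YES
Spare capacity = cμ − λ = 30.76 − 25.66 = 5.10/hr

Final: ρ = 0.8342; stable; margin = 5.10/hr


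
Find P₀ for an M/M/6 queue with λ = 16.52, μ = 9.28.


a = λ/μ = 16.52/9.28 = 1.7802; ρ = a/c = 0.2967
Σ_{k=0}^{5} a^k/k! (terms k=0..5) = 1.00000 + 1.78017 + 1.58451 + 0.94023 + 0.41844 + 0.14898 = 5.87234
Tail: a^6/(6!(1−ρ)) = 31.82529/(720·0.7033) = 0.06285
P₀ = 1/(5.87234 + 0.06285) = 1/5.93518 = 0.168487

Final: 0.168487


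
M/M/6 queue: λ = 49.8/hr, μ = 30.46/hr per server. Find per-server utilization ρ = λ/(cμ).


ρ = λ/(cμ) = 49.8/(6·30.46) = 49.8/182.76 = 0.2725

Final: 0.2725


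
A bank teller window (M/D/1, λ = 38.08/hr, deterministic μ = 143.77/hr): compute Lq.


ρ = 38.08/143.77 = 0.2649
M/D/1: Lq = ρ²/(2(1−ρ)) = 0.07015/(2·0.7351) = 0.04772

Final: 0.04772


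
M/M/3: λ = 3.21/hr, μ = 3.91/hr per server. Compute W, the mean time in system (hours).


a = 0.8210; ρ = 0.2737; P₀ = 0.437649
Lq = P₀·a^c·ρ/(c!(1−ρ)²) = 0.02094
Wq = Lq/λ = 0.02094/3.21 = 0.006522 hr
W = Wq + 1/μ = 0.006522 + 0.25575 = 0.26228 hr

Final: 0.26228 hr


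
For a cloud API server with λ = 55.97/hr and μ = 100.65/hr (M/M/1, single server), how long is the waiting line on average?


ρ = 55.97/100.65 = 0.5561
Lq = ρ²/(1−ρ) = 0.3092/0.4439 = 0.6966

Final: 0.6966


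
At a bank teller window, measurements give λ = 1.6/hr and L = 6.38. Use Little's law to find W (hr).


W = L/λ = 6.38/1.6 = 3.9875 hr

Final: 3.9875 hr


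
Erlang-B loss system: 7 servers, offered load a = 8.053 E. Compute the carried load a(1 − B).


B(7,8.053) = 0.311148 (Erlang-B)
Carried load = a(1 − B) = 8.053·(1 − 0.311148) = 8.053·0.688852 = 5.5473 E

Final: 5.5473 Erlangs


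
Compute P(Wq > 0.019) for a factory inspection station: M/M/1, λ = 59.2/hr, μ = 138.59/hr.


ρ = 59.2/138.59 = 0.4272
P(Wq > t) = ρ·e^{−(μ−λ)t} = 0.4272·e^{−1.5084}
= 0.4272·0.221262 = 0.094514

Final: 0.094514


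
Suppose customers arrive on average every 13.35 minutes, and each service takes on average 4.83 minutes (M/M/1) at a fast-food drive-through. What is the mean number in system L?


λ = 60/13.35 = 4.4944 /hr
μ = 60/4.83 = 12.4224 /hr
ρ = λ/μ = 4.4944/12.4224 = 0.3618
L = ρ/(1−ρ) = 0.3618/0.6382 = 0.5669

Final: 0.5669


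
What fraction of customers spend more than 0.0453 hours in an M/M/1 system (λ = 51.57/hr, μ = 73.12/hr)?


W ~ Exponential(μ−λ) for M/M/1.
μ − λ = 73.12 − 51.57 = 21.5500
P(W > t) = e^{−(μ−λ)t} = e^{−0.9762} = 0.376734

Final: 0.376734


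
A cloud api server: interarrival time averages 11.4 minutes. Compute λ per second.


λ = 1/(interarrival time) in consistent units.
1 second = 0.0166667 min, so λ = 0.0166667/11.4 = 0.001462 per second

Final: 0.001462 /sec


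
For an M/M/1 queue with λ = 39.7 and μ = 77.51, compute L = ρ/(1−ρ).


ρ = λ/μ = 39.7/77.51 = 0.5122
L = ρ/(1−ρ) = 0.5122/(1 − 0.5122) = 0.5122/0.4878 = 1.0500

Final: 1.0500


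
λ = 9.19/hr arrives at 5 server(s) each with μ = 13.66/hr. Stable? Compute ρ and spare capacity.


Total capacity cμ = 5·13.66 = 68.30/hr
ρ = λ/(cμ) = 9.19/68.30 = 0.1346
Stable ⇔ ρ < 1: YES
Spare capacity = cμ − λ = 68.30 − 9.19 = 59.11/hr

Final: ρ = 0.1346; stable; margin = 59.11/hr


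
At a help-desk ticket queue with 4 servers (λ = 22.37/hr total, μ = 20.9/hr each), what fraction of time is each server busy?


ρ = λ/(cμ) = 22.37/(4·20.9) = 22.37/83.60 = 0.2676

Final: 0.2676


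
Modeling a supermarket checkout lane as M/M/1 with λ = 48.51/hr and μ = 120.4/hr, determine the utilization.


ρ = λ/μ = 48.51/120.4 = 0.4029

Final: 0.4029


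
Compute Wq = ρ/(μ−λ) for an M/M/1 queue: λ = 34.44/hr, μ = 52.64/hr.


ρ = 34.44/52.64 = 0.6543
Wq = ρ/(μ−λ) = 0.6543/(52.64 − 34.44) = 0.6543/18.20 = 0.03595 hr

Final: 0.03595 hr


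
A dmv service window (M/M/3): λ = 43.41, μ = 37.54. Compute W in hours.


a = 1.1564; ρ = 0.3855; P₀ = 0.308232
Lq = P₀·a^c·ρ/(c!(1−ρ)²) = 0.08107
Wq = Lq/λ = 0.08107/43.41 = 0.001868 hr
W = Wq + 1/μ = 0.001868 + 0.02664 = 0.02851 hr

Final: 0.02851 hr


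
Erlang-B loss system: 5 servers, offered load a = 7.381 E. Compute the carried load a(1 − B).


B(5,7.381) = 0.446498 (Erlang-B)
Carried load = a(1 − B) = 7.381·(1 − 0.446498) = 7.381·0.553502 = 4.0854 E

Final: 4.0854 Erlangs


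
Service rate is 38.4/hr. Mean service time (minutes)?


Mean service time = 1/μ = 1/38.4 hour = 0.02604 hour
In minutes: 0.02604 × 60 = 1.5625 min

Final: 1.5625 min


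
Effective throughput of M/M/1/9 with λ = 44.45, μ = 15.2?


ρ = 2.9243; P_K = (1−ρ)ρ^9/(1−ρ^10) = 0.658057
λ_eff = λ(1 − P_K) = 44.45·(1 − 0.658057) = 44.45·0.341943 = 15.1994 /hr

Final: 15.1994 /hr


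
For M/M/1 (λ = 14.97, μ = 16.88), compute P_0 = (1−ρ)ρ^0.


ρ = 14.97/16.88 = 0.8868
P_n = (1−ρ)·ρ^n = (1 − 0.8868)·0.8868^0 = 0.1132·1.000000 = 0.113152

Final: 0.113152


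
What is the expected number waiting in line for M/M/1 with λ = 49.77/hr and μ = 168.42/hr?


ρ = 49.77/168.42 = 0.2955
Lq = ρ²/(1−ρ) = 0.08733/0.7045 = 0.1240

Final: 0.1240


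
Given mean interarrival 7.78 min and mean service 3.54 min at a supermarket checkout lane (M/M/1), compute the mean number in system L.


λ = 60/7.78 = 7.7121 /hr
μ = 60/3.54 = 16.9492 /hr
ρ = λ/μ = 7.7121/16.9492 = 0.4550
L = ρ/(1−ρ) = 0.4550/0.5450 = 0.8349

Final: 0.8349


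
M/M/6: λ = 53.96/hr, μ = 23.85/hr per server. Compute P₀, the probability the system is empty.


a = λ/μ = 53.96/23.85 = 2.2625; ρ = a/c = 0.3771
Σ_{k=0}^{5} a^k/k! (terms k=0..5) = 1.00000 + 2.26247 + 2.55939 + 1.93019 + 1.09175 + 0.49401 = 9.33782
Tail: a^6/(6!(1−ρ)) = 134.12241/(720·0.6229) = 0.29904
P₀ = 1/(9.33782 + 0.29904) = 1/9.63686 = 0.103768

Final: 0.103768


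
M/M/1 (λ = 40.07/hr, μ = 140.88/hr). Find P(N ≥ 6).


ρ = 40.07/140.88 = 0.2844
P(N ≥ n) = ρ^n = 0.2844^6 = 0.0005294

Final: 0.0005294


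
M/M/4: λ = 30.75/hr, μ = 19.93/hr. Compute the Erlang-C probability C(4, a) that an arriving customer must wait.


a = λ/μ = 1.5429; ρ = a/4 = 0.3857
P₀ = 0.211429 (from M/M/c formula)
C(c,a) = [a^c/(c!(1−ρ))]·P₀ = [5.66697/(24·0.6143)]·0.211429
= 0.38439·0.211429 = 0.081272

Final: 0.081272


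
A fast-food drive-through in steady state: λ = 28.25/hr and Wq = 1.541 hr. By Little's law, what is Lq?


Lq = λWq = 28.25·1.541 = 43.5332

Final: 43.5332


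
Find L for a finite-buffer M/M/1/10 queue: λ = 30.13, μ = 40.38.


ρ = 30.13/40.38 = 0.7462
L = ρ[1 − (K+1)ρ^K + Kρ^(K+1)] / [(1−ρ)(1−ρ^(K+1))]
Numerator: 0.7462·(1 − 11·0.053497 + 10·0.039917) = 0.604919
Denominator: (0.2538)·(0.960083) = 0.243706
L = 0.604919/0.243706 = 2.4822

Final: 2.4822


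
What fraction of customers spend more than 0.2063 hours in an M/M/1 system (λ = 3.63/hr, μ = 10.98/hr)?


W ~ Exponential(μ−λ) for M/M/1.
μ − λ = 10.98 − 3.63 = 7.3500
P(W > t) = e^{−(μ−λ)t} = e^{−1.5163} = 0.219522

Final: 0.219522


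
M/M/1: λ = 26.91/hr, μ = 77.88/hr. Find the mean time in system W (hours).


W = 1/(μ−λ) = 1/(77.88 − 26.91) = 1/50.97 = 0.01962 hr

Final: 0.01962 hr


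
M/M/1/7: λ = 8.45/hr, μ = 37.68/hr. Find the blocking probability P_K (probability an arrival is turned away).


ρ = λ/μ = 8.45/37.68 = 0.2243
P_K = (1−ρ)ρ^K/(1−ρ^(K+1)) = (0.7757·0.00002852)/(1 − 0.000006397)
= 0.00002213/0.999994 = 0.00002213

Final: 0.00002213


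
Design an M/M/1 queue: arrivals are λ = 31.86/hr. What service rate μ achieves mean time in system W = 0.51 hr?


W = 1/(μ−λ) ⇒ μ − λ = 1/W = 1/0.51 = 1.9608
μ = λ + 1/W = 31.86 + 1.9608 = 33.8208 per hr

Final: 33.8208 /hr


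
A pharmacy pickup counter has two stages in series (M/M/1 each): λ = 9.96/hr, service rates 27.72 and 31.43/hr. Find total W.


Each node sees arrival rate λ = 9.96/hr (tandem ⇒ throughput preserved).
W₁ = 1/(μ₁−λ) = 1/(27.72−9.96) = 0.05631 hr
W₂ = 1/(μ₂−λ) = 1/(31.43−9.96) = 0.04658 hr
W_total = W₁ + W₂ = 0.05631 + 0.04658 = 0.10288 hr

Final: 0.10288 hr


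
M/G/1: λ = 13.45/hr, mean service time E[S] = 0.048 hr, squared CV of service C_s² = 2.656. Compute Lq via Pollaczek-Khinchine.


ρ = λ·E[S] = 13.45·0.048 = 0.6456
Lq = ρ²(1+C_s²)/(2(1−ρ)) = 0.4168·(1+2.656)/(2·0.3544)
= 0.4168·3.6560/0.7088 = 2.14986

Final: 2.14986


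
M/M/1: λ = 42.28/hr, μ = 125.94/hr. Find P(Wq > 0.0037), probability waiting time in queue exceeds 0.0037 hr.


ρ = 42.28/125.94 = 0.3357
P(Wq > t) = ρ·e^{−(μ−λ)t} = 0.3357·e^{−0.3095}
= 0.3357·0.733783 = 0.246342

Final: 0.246342


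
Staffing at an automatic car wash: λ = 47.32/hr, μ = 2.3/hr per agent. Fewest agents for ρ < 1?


Stability requires cμ > λ ⇔ c > λ/μ.
λ/μ = 47.32/2.3 = 20.5739
Minimum integer c = ⌊20.5739⌋ + 1 = 21
Check: 21·2.3 = 48.30 > 47.32, while 20·2.3 = 46.00 ≤ 47.32

Final: 21 servers


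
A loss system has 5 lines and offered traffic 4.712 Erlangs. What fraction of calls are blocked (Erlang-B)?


B(c,a) = (a^c/c!) / Σ_{k=0}^{c} a^k/k!
a^5/5! = 19.357317
Σ terms (k=0..5): 1.00000 + 4.71200 + 11.10147 + 17.43671 + 20.54045 + 19.35732 = 74.147948
B = 19.357317/74.147948 = 0.261063

Final: 0.261063


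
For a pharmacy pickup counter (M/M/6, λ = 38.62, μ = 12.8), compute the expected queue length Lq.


a = λ/μ = 3.0172; ρ = a/6 = 0.5029
P₀ = 0.048098
Lq = P₀·a^c·ρ / (c!·(1−ρ)²) = 0.048098·754.42105·0.5029/(720·0.24714)
= 0.10254

Final: 0.10254


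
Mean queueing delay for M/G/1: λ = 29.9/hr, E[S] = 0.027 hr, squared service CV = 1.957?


ρ = λ·E[S] = 29.9·0.027 = 0.8073
E[S²] = E[S]²(1+C_s²) = 0.027²·(1+1.957) = 0.002156
Wq = λ·E[S²]/(2(1−ρ)) = 29.9·0.002156/(2·0.1927) = 0.16724 hr

Final: 0.16724 hr


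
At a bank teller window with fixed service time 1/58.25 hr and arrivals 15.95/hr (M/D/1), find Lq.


ρ = 15.95/58.25 = 0.2738
M/D/1: Lq = ρ²/(2(1−ρ)) = 0.07498/(2·0.7262) = 0.05162

Final: 0.05162


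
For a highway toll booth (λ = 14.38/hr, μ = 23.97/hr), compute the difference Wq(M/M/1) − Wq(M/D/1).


ρ = 14.38/23.97 = 0.5999
Wq(M/M/1) = ρ/(μ−λ) = 0.5999/9.59 = 0.06256 hr
Wq(M/D/1) = ρ/(2(μ−λ)) = 0.03128 hr
Savings = 0.06256 − 0.03128 = 0.03128 hr

Final: 0.03128 hr


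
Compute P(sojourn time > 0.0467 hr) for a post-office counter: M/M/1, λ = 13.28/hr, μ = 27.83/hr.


W ~ Exponential(μ−λ) for M/M/1.
μ − λ = 27.83 − 13.28 = 14.5500
P(W > t) = e^{−(μ−λ)t} = e^{−0.6795} = 0.506878

Final: 0.506878


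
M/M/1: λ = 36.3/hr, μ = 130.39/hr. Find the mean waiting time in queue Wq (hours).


ρ = 36.3/130.39 = 0.2784
Wq = ρ/(μ−λ) = 0.2784/(130.39 − 36.3) = 0.2784/94.09 = 0.002959 hr

Final: 0.002959 hr


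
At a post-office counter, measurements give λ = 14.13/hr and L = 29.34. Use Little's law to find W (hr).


W = L/λ = 29.34/14.13 = 2.0764 hr

Final: 2.0764 hr


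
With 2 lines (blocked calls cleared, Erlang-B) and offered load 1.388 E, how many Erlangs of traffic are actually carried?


B(2,1.388) = 0.287435 (Erlang-B)
Carried load = a(1 − B) = 1.388·(1 − 0.287435) = 1.388·0.712565 = 0.9890 E

Final: 0.9890 Erlangs


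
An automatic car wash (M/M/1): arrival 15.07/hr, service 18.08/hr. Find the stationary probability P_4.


ρ = 15.07/18.08 = 0.8335
P_n = (1−ρ)·ρ^n = (1 − 0.8335)·0.8335^4 = 0.1665·0.482680 = 0.080358

Final: 0.080358


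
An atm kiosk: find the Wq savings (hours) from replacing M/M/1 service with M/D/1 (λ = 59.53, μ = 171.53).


ρ = 59.53/171.53 = 0.3471
Wq(M/M/1) = ρ/(μ−λ) = 0.3471/112.00 = 0.003099 hr
Wq(M/D/1) = ρ/(2(μ−λ)) = 0.001549 hr
Savings = 0.003099 − 0.001549 = 0.001549 hr

Final: 0.001549 hr


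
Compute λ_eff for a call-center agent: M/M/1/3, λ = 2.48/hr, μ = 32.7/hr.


ρ = 0.07584; P_K = (1−ρ)ρ^3/(1−ρ^4) = 0.0004032
λ_eff = λ(1 − P_K) = 2.48·(1 − 0.0004032) = 2.48·0.999597 = 2.4790 /hr

Final: 2.4790 /hr


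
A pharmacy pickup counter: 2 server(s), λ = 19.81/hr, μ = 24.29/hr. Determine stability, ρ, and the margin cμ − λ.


Total capacity cμ = 2·24.29 = 48.58/hr
ρ = λ/(cμ) = 19.81/48.58 = 0.4078
Stable ⇔ ρ < 1: YES
Spare capacity = cμ − λ = 48.58 − 19.81 = 28.77/hr

Final: ρ = 0.4078; stable; margin = 28.77/hr


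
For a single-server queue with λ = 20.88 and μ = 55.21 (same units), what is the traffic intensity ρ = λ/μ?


ρ = λ/μ = 20.88/55.21 = 0.3782

Final: 0.3782


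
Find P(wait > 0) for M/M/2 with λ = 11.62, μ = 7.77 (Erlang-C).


a = λ/μ = 1.4955; ρ = a/2 = 0.7477
P₀ = 0.144330 (from M/M/c formula)
C(c,a) = [a^c/(c!(1−ρ))]·P₀ = [2.23651/(2·0.2523)]·0.144330
= 4.43308·0.144330 = 0.639825

Final: 0.639825


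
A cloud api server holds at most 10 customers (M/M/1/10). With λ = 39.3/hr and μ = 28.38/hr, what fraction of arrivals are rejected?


ρ = λ/μ = 39.3/28.38 = 1.3848
P_K = (1−ρ)ρ^K/(1−ρ^(K+1)) = (-0.3848·25.929945)/(1 − 35.907217)
= -9.977273/-34.907217 = 0.285823

Final: 0.285823


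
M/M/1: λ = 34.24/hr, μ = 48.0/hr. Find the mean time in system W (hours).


W = 1/(μ−λ) = 1/(48.0 − 34.24) = 1/13.76 = 0.07267 hr

Final: 0.07267 hr


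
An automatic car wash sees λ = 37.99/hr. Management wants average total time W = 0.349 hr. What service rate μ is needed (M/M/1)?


W = 1/(μ−λ) ⇒ μ − λ = 1/W = 1/0.349 = 2.8653
μ = λ + 1/W = 37.99 + 2.8653 = 40.8553 per hr

Final: 40.8553 /hr


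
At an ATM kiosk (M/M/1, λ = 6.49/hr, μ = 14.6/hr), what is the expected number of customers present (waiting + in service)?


ρ = λ/μ = 6.49/14.6 = 0.4445
L = ρ/(1−ρ) = 0.4445/(1 − 0.4445) = 0.4445/0.5555 = 0.8002

Final: 0.8002


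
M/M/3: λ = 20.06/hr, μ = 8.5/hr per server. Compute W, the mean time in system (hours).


a = 2.3600; ρ = 0.7867; P₀ = 0.060925
Lq = P₀·a^c·ρ/(c!(1−ρ)²) = 2.30701
Wq = Lq/λ = 2.30701/20.06 = 0.11501 hr
W = Wq + 1/μ = 0.11501 + 0.11765 = 0.23265 hr

Final: 0.23265 hr


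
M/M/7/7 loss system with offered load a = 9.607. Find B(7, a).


B(c,a) = (a^c/c!) / Σ_{k=0}^{c} a^k/k!
a^7/7! = 1498.594031
Σ terms (k=0..7): 1.00000 + 9.60700 + 46.14722 + 147.77880 + 354.92772 + 681.95812 + 1091.92862 + 1498.59403 = 3831.941513
B = 1498.594031/3831.941513 = 0.391080

Final: 0.391080


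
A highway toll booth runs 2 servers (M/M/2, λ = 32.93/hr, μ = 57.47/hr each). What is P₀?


a = λ/μ = 32.93/57.47 = 0.5730; ρ = a/c = 0.2865
Σ_{k=0}^{1} a^k/k! (terms k=0..1) = 1.00000 + 0.57299 = 1.57299
Tail: a^2/(2!(1−ρ)) = 0.32832/(2·0.7135) = 0.23008
P₀ = 1/(1.57299 + 0.23008) = 1/1.80307 = 0.554609

Final: 0.554609


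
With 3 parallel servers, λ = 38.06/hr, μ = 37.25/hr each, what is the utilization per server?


ρ = λ/(cμ) = 38.06/(3·37.25) = 38.06/111.75 = 0.3406

Final: 0.3406


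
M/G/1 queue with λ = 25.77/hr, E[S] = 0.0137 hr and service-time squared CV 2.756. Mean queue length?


ρ = λ·E[S] = 25.77·0.0137 = 0.3530
Lq = ρ²(1+C_s²)/(2(1−ρ)) = 0.1246·(1+2.756)/(2·0.6470)
= 0.1246·3.7560/1.2939 = 0.36182

Final: 0.36182


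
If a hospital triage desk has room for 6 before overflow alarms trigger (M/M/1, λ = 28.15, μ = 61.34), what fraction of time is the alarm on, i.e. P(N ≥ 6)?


ρ = 28.15/61.34 = 0.4589
P(N ≥ n) = ρ^n = 0.4589^6 = 0.009341

Final: 0.009341


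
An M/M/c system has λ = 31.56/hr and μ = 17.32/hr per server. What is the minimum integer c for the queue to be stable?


Stability requires cμ > λ ⇔ c > λ/μ.
λ/μ = 31.56/17.32 = 1.8222
Minimum integer c = ⌊1.8222⌋ + 1 = 2
Check: 2·17.32 = 34.64 > 31.56, while 1·17.32 = 17.32 ≤ 31.56

Final: 2 servers


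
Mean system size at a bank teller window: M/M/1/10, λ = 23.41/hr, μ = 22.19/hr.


ρ = 23.41/22.19 = 1.0550
L = ρ[1 − (K+1)ρ^K + Kρ^(K+1)] / [(1−ρ)(1−ρ^(K+1))]
Numerator: 1.0550·(1 − 11·1.707816 + 10·1.801711) = 0.243844
Denominator: (-0.05498)·(-0.801711) = 0.044078
L = 0.243844/0.044078 = 5.5321

Final: 5.5321


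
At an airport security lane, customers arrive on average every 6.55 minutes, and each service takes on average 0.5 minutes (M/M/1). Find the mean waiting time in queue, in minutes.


λ = 60/6.55 = 9.1603 /hr
μ = 60/0.5 = 120.0000 /hr
ρ = λ/μ = 9.1603/120.0000 = 0.07634
Wq = ρ/(μ−λ) = 0.07634/(120.0000−9.1603) = 0.0006887 hr
In minutes: 0.0006887·60 = 0.04132 min

Final: 0.04132 min


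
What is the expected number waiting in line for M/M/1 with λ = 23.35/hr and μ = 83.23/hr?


ρ = 23.35/83.23 = 0.2805
Lq = ρ²/(1−ρ) = 0.07871/0.7195 = 0.1094

Final: 0.1094


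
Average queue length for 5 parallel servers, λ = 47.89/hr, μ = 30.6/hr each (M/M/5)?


a = λ/μ = 1.5650; ρ = a/5 = 0.3130
P₀ = 0.208662
Lq = P₀·a^c·ρ / (c!·(1−ρ)²) = 0.208662·9.38895·0.3130/(120·0.47196)
= 0.01083

Final: 0.01083


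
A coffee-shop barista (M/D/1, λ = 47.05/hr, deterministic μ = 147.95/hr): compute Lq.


ρ = 47.05/147.95 = 0.3180
M/D/1: Lq = ρ²/(2(1−ρ)) = 0.1011/(2·0.6820) = 0.07415

Final: 0.07415


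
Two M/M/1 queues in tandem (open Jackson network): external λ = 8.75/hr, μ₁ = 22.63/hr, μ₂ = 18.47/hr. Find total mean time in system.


Each node sees arrival rate λ = 8.75/hr (tandem ⇒ throughput preserved).
W₁ = 1/(μ₁−λ) = 1/(22.63−8.75) = 0.07205 hr
W₂ = 1/(μ₂−λ) = 1/(18.47−8.75) = 0.10288 hr
W_total = W₁ + W₂ = 0.07205 + 0.10288 = 0.17493 hr

Final: 0.17493 hr


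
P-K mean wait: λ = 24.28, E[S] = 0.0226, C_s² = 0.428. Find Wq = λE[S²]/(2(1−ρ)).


ρ = λ·E[S] = 24.28·0.0226 = 0.5487
E[S²] = E[S]²(1+C_s²) = 0.0226²·(1+0.428) = 0.0007294
Wq = λ·E[S²]/(2(1−ρ)) = 24.28·0.0007294/(2·0.4513) = 0.01962 hr

Final: 0.01962 hr


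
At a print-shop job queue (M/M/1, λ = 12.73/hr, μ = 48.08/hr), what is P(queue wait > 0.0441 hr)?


ρ = 12.73/48.08 = 0.2648
P(Wq > t) = ρ·e^{−(μ−λ)t} = 0.2648·e^{−1.5589}
= 0.2648·0.210360 = 0.055696

Final: 0.055696


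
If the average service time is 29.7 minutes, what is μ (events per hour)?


μ = 1/(service time) in consistent units.
1 hour = 60 min, so μ = 60/29.7 = 2.0202 per hour

Final: 2.0202 /hr


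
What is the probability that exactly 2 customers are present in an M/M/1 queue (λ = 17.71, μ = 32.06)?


ρ = 17.71/32.06 = 0.5524
P_n = (1−ρ)·ρ^n = (1 − 0.5524)·0.5524^2 = 0.4476·0.305148 = 0.136584

Final: 0.136584


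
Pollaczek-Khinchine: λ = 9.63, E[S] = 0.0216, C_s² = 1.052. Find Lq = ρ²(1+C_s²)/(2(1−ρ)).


ρ = λ·E[S] = 9.63·0.0216 = 0.2080
Lq = ρ²(1+C_s²)/(2(1−ρ)) = 0.04327·(1+1.052)/(2·0.7920)
= 0.04327·2.0520/1.5840 = 0.05605

Final: 0.05605


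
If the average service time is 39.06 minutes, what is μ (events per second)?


μ = 1/(service time) in consistent units.
1 second = 0.0166667 min, so μ = 0.0166667/39.06 = 0.0004267 per second

Final: 0.0004267 /sec


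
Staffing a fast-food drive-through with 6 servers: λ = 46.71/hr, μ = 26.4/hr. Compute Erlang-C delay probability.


a = λ/μ = 1.7693; ρ = a/6 = 0.2949
P₀ = 0.170330 (from M/M/c formula)
C(c,a) = [a^c/(c!(1−ρ))]·P₀ = [30.67861/(720·0.7051)]·0.170330
= 0.06043·0.170330 = 0.010293

Final: 0.010293


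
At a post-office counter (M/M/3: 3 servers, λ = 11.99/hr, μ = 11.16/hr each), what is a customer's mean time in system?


a = 1.0744; ρ = 0.3581; P₀ = 0.336302
Lq = P₀·a^c·ρ/(c!(1−ρ)²) = 0.06042
Wq = Lq/λ = 0.06042/11.99 = 0.005039 hr
W = Wq + 1/μ = 0.005039 + 0.08961 = 0.09464 hr

Final: 0.09464 hr


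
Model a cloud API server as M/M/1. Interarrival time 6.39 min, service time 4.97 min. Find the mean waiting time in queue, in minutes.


λ = 60/6.39 = 9.3897 /hr
μ = 60/4.97 = 12.0724 /hr
ρ = λ/μ = 9.3897/12.0724 = 0.7778
Wq = ρ/(μ−λ) = 0.7778/(12.0724−9.3897) = 0.28992 hr
In minutes: 0.28992·60 = 17.395 min

Final: 17.395 min


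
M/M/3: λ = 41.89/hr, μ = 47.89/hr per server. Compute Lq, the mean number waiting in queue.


a = λ/μ = 0.8747; ρ = a/3 = 0.2916
P₀ = 0.414126
Lq = P₀·a^c·ρ / (c!·(1−ρ)²) = 0.414126·0.66926·0.2916/(6·0.50187)
= 0.02684

Final: 0.02684


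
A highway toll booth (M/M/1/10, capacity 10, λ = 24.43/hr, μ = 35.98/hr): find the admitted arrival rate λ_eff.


ρ = 0.6790; P_K = (1−ρ)ρ^10/(1−ρ^11) = 0.006782
λ_eff = λ(1 − P_K) = 24.43·(1 − 0.006782) = 24.43·0.993218 = 24.2643 /hr

Final: 24.2643 /hr


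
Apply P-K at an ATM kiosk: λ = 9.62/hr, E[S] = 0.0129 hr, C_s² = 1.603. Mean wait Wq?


ρ = λ·E[S] = 9.62·0.0129 = 0.1241
E[S²] = E[S]²(1+C_s²) = 0.0129²·(1+1.603) = 0.0004332
Wq = λ·E[S²]/(2(1−ρ)) = 9.62·0.0004332/(2·0.8759) = 0.002379 hr

Final: 0.002379 hr


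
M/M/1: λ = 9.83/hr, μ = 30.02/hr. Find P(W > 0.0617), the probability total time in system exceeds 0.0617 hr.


W ~ Exponential(μ−λ) for M/M/1.
μ − λ = 30.02 − 9.83 = 20.1900
P(W > t) = e^{−(μ−λ)t} = e^{−1.2457} = 0.287733

Final: 0.287733


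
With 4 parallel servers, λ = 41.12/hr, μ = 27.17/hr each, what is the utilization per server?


ρ = λ/(cμ) = 41.12/(4·27.17) = 41.12/108.68 = 0.3784

Final: 0.3784


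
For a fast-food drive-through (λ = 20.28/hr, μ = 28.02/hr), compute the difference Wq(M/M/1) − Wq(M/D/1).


ρ = 20.28/28.02 = 0.7238
Wq(M/M/1) = ρ/(μ−λ) = 0.7238/7.74 = 0.09351 hr
Wq(M/D/1) = ρ/(2(μ−λ)) = 0.04676 hr
Savings = 0.09351 − 0.04676 = 0.04676 hr

Final: 0.04676 hr


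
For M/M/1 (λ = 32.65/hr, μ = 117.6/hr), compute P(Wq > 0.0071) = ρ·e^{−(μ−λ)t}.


ρ = 32.65/117.6 = 0.2776
P(Wq > t) = ρ·e^{−(μ−λ)t} = 0.2776·e^{−0.6031}
= 0.2776·0.547088 = 0.151891

Final: 0.151891


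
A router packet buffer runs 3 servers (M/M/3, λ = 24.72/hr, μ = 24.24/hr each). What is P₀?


a = λ/μ = 24.72/24.24 = 1.0198; ρ = a/c = 0.3399
Σ_{k=0}^{2} a^k/k! (terms k=0..2) = 1.00000 + 1.01980 + 0.52000 = 2.53980
Tail: a^3/(3!(1−ρ)) = 1.06059/(6·0.6601) = 0.26780
P₀ = 1/(2.53980 + 0.26780) = 1/2.80760 = 0.356176

Final: 0.356176


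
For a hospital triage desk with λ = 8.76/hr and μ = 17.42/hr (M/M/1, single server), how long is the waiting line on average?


ρ = 8.76/17.42 = 0.5029
Lq = ρ²/(1−ρ) = 0.2529/0.4971 = 0.5087

Final: 0.5087


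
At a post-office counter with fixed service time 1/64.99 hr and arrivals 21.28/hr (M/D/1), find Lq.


ρ = 21.28/64.99 = 0.3274
M/D/1: Lq = ρ²/(2(1−ρ)) = 0.1072/(2·0.6726) = 0.07971

Final: 0.07971


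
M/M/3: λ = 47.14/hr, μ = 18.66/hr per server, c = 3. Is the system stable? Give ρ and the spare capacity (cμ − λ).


Total capacity cμ = 3·18.66 = 55.98/hr
ρ = λ/(cμ) = 47.14/55.98 = 0.8421
Stable ⇔ ρ < 1: YES
Spare capacity = cμ − λ = 55.98 − 47.14 = 8.84/hr

Final: ρ = 0.8421; stable; margin = 8.84/hr


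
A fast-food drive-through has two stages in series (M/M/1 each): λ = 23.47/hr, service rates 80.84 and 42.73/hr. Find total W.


Each node sees arrival rate λ = 23.47/hr (tandem ⇒ throughput preserved).
W₁ = 1/(μ₁−λ) = 1/(80.84−23.47) = 0.01743 hr
W₂ = 1/(μ₂−λ) = 1/(42.73−23.47) = 0.05192 hr
W_total = W₁ + W₂ = 0.01743 + 0.05192 = 0.06935 hr

Final: 0.06935 hr


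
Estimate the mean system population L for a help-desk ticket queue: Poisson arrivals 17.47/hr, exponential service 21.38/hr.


ρ = λ/μ = 17.47/21.38 = 0.8171
L = ρ/(1−ρ) = 0.8171/(1 − 0.8171) = 0.8171/0.1829 = 4.4680

Final: 4.4680


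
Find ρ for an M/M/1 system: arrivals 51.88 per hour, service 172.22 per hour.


ρ = λ/μ = 51.88/172.22 = 0.3012

Final: 0.3012


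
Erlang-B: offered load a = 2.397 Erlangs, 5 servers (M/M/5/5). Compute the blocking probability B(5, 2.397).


B(c,a) = (a^c/c!) / Σ_{k=0}^{c} a^k/k!
a^5/5! = 0.659415
Σ terms (k=0..5): 1.00000 + 2.39700 + 2.87280 + 2.29537 + 1.37550 + 0.65942 = 10.600091
B = 0.659415/10.600091 = 0.062208

Final: 0.062208


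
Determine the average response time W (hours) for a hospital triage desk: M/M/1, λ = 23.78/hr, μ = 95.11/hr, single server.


W = 1/(μ−λ) = 1/(95.11 − 23.78) = 1/71.33 = 0.01402 hr

Final: 0.01402 hr


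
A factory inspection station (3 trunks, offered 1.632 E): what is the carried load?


B(3,1.632) = 0.154528 (Erlang-B)
Carried load = a(1 − B) = 1.632·(1 − 0.154528) = 1.632·0.845472 = 1.3798 E

Final: 1.3798 Erlangs


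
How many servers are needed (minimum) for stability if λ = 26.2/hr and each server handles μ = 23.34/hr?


Stability requires cμ > λ ⇔ c > λ/μ.
λ/μ = 26.2/23.34 = 1.1225
Minimum integer c = ⌊1.1225⌋ + 1 = 2
Check: 2·23.34 = 46.68 > 26.2, while 1·23.34 = 23.34 ≤ 26.2

Final: 2 servers


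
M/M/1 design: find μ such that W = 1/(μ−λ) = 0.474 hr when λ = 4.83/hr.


W = 1/(μ−λ) ⇒ μ − λ = 1/W = 1/0.474 = 2.1097
μ = λ + 1/W = 4.83 + 2.1097 = 6.9397 per hr

Final: 6.9397 /hr


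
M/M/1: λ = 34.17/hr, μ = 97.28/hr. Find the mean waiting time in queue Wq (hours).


ρ = 34.17/97.28 = 0.3513
Wq = ρ/(μ−λ) = 0.3513/(97.28 − 34.17) = 0.3513/63.11 = 0.005566 hr

Final: 0.005566 hr


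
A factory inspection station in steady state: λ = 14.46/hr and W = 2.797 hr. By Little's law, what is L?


L = λW = 14.46·2.797 = 40.4446

Final: 40.4446


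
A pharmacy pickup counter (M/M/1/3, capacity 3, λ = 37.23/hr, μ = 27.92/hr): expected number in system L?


ρ = 37.23/27.92 = 1.3335
L = ρ[1 − (K+1)ρ^K + Kρ^(K+1)] / [(1−ρ)(1−ρ^(K+1))]
Numerator: 1.3335·(1 − 4·2.371007 + 3·3.161626) = 1.334585
Denominator: (-0.3335)·(-2.161626) = 0.720800
L = 1.334585/0.720800 = 1.8515

Final: 1.8515


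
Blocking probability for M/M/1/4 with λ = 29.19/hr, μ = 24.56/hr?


ρ = λ/μ = 29.19/24.56 = 1.1885
P_K = (1−ρ)ρ^K/(1−ρ^(K+1)) = (-0.1885·1.995368)/(1 − 2.371530)
= -0.376163/-1.371530 = 0.274265

Final: 0.274265


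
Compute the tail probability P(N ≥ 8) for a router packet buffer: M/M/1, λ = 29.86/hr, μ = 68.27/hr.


ρ = 29.86/68.27 = 0.4374
P(N ≥ n) = ρ^n = 0.4374^8 = 0.001339

Final: 0.001339


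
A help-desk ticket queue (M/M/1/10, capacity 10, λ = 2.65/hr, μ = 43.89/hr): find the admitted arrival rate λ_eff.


ρ = 0.06038; P_K = (1−ρ)ρ^10/(1−ρ^11) = 6.050e-13
λ_eff = λ(1 − P_K) = 2.65·(1 − 6.050e-13) = 2.65·1.000000 = 2.6500 /hr

Final: 2.6500 /hr


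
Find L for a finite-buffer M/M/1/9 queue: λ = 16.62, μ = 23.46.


ρ = 16.62/23.46 = 0.7084
L = ρ[1 − (K+1)ρ^K + Kρ^(K+1)] / [(1−ρ)(1−ρ^(K+1))]
Numerator: 0.7084·(1 − 10·0.044950 + 9·0.031844) = 0.593035
Denominator: (0.2916)·(0.968156) = 0.282276
L = 0.593035/0.282276 = 2.1009

Final: 2.1009


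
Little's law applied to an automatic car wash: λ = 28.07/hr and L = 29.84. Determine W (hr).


W = L/λ = 29.84/28.07 = 1.0631 hr

Final: 1.0631 hr


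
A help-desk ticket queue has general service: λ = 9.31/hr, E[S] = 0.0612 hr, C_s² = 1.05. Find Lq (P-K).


ρ = λ·E[S] = 9.31·0.0612 = 0.5698
Lq = ρ²(1+C_s²)/(2(1−ρ)) = 0.3246·(1+1.05)/(2·0.4302)
= 0.3246·2.0500/0.8605 = 0.77344

Final: 0.77344


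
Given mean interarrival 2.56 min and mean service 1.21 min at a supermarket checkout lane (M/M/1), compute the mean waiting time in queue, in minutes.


λ = 60/2.56 = 23.4375 /hr
μ = 60/1.21 = 49.5868 /hr
ρ = λ/μ = 23.4375/49.5868 = 0.4727
Wq = ρ/(μ−λ) = 0.4727/(49.5868−23.4375) = 0.01808 hr
In minutes: 0.01808·60 = 1.085 min

Final: 1.085 min


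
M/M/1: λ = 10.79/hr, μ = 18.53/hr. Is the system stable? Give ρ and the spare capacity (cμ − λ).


Total capacity cμ = 1·18.53 = 18.53/hr
ρ = λ/(cμ) = 10.79/18.53 = 0.5823
Stable ⇔ ρ < 1: YES
Spare capacity = cμ − λ = 18.53 − 10.79 = 7.74/hr

Final: ρ = 0.5823; stable; margin = 7.74/hr


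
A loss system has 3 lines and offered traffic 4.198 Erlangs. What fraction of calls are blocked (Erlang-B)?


B(c,a) = (a^c/c!) / Σ_{k=0}^{c} a^k/k!
a^3/3! = 12.330368
Σ terms (k=0..3): 1.00000 + 4.19800 + 8.81160 + 12.33037 = 26.339970
B = 12.330368/26.339970 = 0.468124

Final: 0.468124


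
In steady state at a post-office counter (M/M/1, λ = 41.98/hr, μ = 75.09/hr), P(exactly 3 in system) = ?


ρ = 41.98/75.09 = 0.5591
P_n = (1−ρ)·ρ^n = (1 − 0.5591)·0.5591^3 = 0.4409·0.174735 = 0.077047

Final: 0.077047
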